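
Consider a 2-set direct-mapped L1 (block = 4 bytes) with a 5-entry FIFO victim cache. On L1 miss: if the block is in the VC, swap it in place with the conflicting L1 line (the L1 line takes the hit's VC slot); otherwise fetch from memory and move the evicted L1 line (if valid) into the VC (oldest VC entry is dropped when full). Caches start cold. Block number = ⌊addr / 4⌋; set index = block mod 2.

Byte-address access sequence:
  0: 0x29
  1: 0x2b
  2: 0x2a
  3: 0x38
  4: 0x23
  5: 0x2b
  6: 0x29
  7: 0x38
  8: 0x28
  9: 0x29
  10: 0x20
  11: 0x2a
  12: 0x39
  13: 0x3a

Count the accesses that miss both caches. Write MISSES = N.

MISSES = 3

0: 0x29 (blk 10, set 0) → MISS  vc=[]
1: 0x2b (blk 10, set 0) → L1-HIT  vc=[]
2: 0x2a (blk 10, set 0) → L1-HIT  vc=[]
3: 0x38 (blk 14, set 0) → MISS  vc=[10]
4: 0x23 (blk 8, set 0) → MISS  vc=[10, 14]
5: 0x2b (blk 10, set 0) → VC-HIT  vc=[8, 14]
6: 0x29 (blk 10, set 0) → L1-HIT  vc=[8, 14]
7: 0x38 (blk 14, set 0) → VC-HIT  vc=[8, 10]
8: 0x28 (blk 10, set 0) → VC-HIT  vc=[8, 14]
9: 0x29 (blk 10, set 0) → L1-HIT  vc=[8, 14]
10: 0x20 (blk 8, set 0) → VC-HIT  vc=[10, 14]
11: 0x2a (blk 10, set 0) → VC-HIT  vc=[8, 14]
12: 0x39 (blk 14, set 0) → VC-HIT  vc=[8, 10]
13: 0x3a (blk 14, set 0) → L1-HIT  vc=[8, 10]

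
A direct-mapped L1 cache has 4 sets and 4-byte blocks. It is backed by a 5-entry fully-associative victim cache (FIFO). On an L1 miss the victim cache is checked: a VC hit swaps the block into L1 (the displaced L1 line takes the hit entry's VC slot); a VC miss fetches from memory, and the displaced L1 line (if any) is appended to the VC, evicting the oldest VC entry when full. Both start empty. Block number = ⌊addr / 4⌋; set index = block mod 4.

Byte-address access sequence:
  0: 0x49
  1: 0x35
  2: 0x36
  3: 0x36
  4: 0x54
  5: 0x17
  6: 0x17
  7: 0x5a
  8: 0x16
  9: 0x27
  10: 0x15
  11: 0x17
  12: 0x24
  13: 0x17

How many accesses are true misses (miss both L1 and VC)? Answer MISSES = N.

MISSES = 6

  [0] addr=0x49 blk=18 s=2: MISS | VC []
  [1] addr=0x35 blk=13 s=1: MISS | VC []
  [2] addr=0x36 blk=13 s=1: L1-HIT | VC []
  [3] addr=0x36 blk=13 s=1: L1-HIT | VC []
  [4] addr=0x54 blk=21 s=1: MISS | VC [13]
  [5] addr=0x17 blk=5 s=1: MISS | VC [13, 21]
  [6] addr=0x17 blk=5 s=1: L1-HIT | VC [13, 21]
  [7] addr=0x5a blk=22 s=2: MISS | VC [13, 21, 18]
  [8] addr=0x16 blk=5 s=1: L1-HIT | VC [13, 21, 18]
  [9] addr=0x27 blk=9 s=1: MISS | VC [13, 21, 18, 5]
  [10] addr=0x15 blk=5 s=1: VC-HIT | VC [13, 21, 18, 9]
  [11] addr=0x17 blk=5 s=1: L1-HIT | VC [13, 21, 18, 9]
  [12] addr=0x24 blk=9 s=1: VC-HIT | VC [13, 21, 18, 5]
  [13] addr=0x17 blk=5 s=1: VC-HIT | VC [13, 21, 18, 9]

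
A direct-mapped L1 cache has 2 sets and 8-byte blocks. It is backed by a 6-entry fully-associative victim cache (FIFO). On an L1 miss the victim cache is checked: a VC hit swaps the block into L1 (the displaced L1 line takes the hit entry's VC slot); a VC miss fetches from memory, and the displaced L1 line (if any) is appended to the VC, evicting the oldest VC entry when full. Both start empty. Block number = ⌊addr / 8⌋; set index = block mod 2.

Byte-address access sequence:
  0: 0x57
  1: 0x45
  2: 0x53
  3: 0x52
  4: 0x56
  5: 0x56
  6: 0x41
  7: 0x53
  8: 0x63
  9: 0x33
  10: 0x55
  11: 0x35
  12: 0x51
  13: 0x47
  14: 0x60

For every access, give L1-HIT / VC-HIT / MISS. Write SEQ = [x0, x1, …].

0: 0x57 (blk 10, set 0) → MISS  vc=[]
1: 0x45 (blk 8, set 0) → MISS  vc=[10]
2: 0x53 (blk 10, set 0) → VC-HIT  vc=[8]
3: 0x52 (blk 10, set 0) → L1-HIT  vc=[8]
4: 0x56 (blk 10, set 0) → L1-HIT  vc=[8]
5: 0x56 (blk 10, set 0) → L1-HIT  vc=[8]
6: 0x41 (blk 8, set 0) → VC-HIT  vc=[10]
7: 0x53 (blk 10, set 0) → VC-HIT  vc=[8]
8: 0x63 (blk 12, set 0) → MISS  vc=[8, 10]
9: 0x33 (blk 6, set 0) → MISS  vc=[8, 10, 12]
10: 0x55 (blk 10, set 0) → VC-HIT  vc=[8, 6, 12]
11: 0x35 (blk 6, set 0) → VC-HIT  vc=[8, 10, 12]
12: 0x51 (blk 10, set 0) → VC-HIT  vc=[8, 6, 12]
13: 0x47 (blk 8, set 0) → VC-HIT  vc=[10, 6, 12]
14: 0x60 (blk 12, set 0) → VC-HIT  vc=[10, 6, 8]

SEQ = [MISS, MISS, VC-HIT, L1-HIT, L1-HIT, L1-HIT, VC-HIT, VC-HIT, MISS, MISS, VC-HIT, VC-HIT, VC-HIT, VC-HIT, VC-HIT]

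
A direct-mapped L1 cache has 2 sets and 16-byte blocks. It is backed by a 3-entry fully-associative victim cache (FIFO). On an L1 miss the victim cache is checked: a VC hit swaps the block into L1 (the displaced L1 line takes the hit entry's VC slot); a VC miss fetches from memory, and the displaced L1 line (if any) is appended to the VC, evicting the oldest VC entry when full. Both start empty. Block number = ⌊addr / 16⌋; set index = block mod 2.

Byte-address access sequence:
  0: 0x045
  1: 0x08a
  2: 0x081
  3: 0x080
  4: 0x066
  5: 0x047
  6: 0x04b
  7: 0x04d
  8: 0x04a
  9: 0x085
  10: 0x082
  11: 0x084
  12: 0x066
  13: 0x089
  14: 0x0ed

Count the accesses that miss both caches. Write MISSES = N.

MISSES = 4

#0 0x45→b4/s0 MISS; vc=[]
#1 0x8a→b8/s0 MISS; vc=[4]
#2 0x81→b8/s0 L1-HIT; vc=[4]
#3 0x80→b8/s0 L1-HIT; vc=[4]
#4 0x66→b6/s0 MISS; vc=[4,8]
#5 0x47→b4/s0 VC-HIT; vc=[6,8]
#6 0x4b→b4/s0 L1-HIT; vc=[6,8]
#7 0x4d→b4/s0 L1-HIT; vc=[6,8]
#8 0x4a→b4/s0 L1-HIT; vc=[6,8]
#9 0x85→b8/s0 VC-HIT; vc=[6,4]
#10 0x82→b8/s0 L1-HIT; vc=[6,4]
#11 0x84→b8/s0 L1-HIT; vc=[6,4]
#12 0x66→b6/s0 VC-HIT; vc=[8,4]
#13 0x89→b8/s0 VC-HIT; vc=[6,4]
#14 0xed→b14/s0 MISS; vc=[6,4,8]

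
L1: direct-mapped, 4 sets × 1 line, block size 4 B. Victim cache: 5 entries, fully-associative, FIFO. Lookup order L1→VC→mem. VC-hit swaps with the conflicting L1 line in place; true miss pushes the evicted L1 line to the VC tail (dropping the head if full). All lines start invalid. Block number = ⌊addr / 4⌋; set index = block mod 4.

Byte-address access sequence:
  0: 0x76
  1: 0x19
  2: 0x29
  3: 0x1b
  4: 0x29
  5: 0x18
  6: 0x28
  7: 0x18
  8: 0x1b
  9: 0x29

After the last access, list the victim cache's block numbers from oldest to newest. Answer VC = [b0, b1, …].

0: 0x76 (blk 29, set 1) → MISS  vc=[]
1: 0x19 (blk 6, set 2) → MISS  vc=[]
2: 0x29 (blk 10, set 2) → MISS  vc=[6]
3: 0x1b (blk 6, set 2) → VC-HIT  vc=[10]
4: 0x29 (blk 10, set 2) → VC-HIT  vc=[6]
5: 0x18 (blk 6, set 2) → VC-HIT  vc=[10]
6: 0x28 (blk 10, set 2) → VC-HIT  vc=[6]
7: 0x18 (blk 6, set 2) → VC-HIT  vc=[10]
8: 0x1b (blk 6, set 2) → L1-HIT  vc=[10]
9: 0x29 (blk 10, set 2) → VC-HIT  vc=[6]

VC = [6]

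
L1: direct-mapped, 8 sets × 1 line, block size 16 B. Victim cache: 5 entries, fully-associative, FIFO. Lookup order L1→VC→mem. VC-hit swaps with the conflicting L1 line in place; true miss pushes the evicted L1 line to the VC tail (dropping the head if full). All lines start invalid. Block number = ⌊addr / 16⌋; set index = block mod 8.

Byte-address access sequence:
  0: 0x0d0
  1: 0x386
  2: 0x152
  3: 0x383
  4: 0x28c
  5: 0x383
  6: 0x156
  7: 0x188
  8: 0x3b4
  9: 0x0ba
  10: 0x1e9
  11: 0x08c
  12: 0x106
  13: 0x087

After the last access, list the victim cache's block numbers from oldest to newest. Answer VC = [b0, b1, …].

VC = [40, 56, 59, 24, 16]

  [0] addr=0xd0 blk=13 s=5: MISS | VC []
  [1] addr=0x386 blk=56 s=0: MISS | VC []
  [2] addr=0x152 blk=21 s=5: MISS | VC [13]
  [3] addr=0x383 blk=56 s=0: L1-HIT | VC [13]
  [4] addr=0x28c blk=40 s=0: MISS | VC [13, 56]
  [5] addr=0x383 blk=56 s=0: VC-HIT | VC [13, 40]
  [6] addr=0x156 blk=21 s=5: L1-HIT | VC [13, 40]
  [7] addr=0x188 blk=24 s=0: MISS | VC [13, 40, 56]
  [8] addr=0x3b4 blk=59 s=3: MISS | VC [13, 40, 56]
  [9] addr=0xba blk=11 s=3: MISS | VC [13, 40, 56, 59]
  [10] addr=0x1e9 blk=30 s=6: MISS | VC [13, 40, 56, 59]
  [11] addr=0x8c blk=8 s=0: MISS | VC [13, 40, 56, 59, 24]
  [12] addr=0x106 blk=16 s=0: MISS | VC [40, 56, 59, 24, 8]
  [13] addr=0x87 blk=8 s=0: VC-HIT | VC [40, 56, 59, 24, 16]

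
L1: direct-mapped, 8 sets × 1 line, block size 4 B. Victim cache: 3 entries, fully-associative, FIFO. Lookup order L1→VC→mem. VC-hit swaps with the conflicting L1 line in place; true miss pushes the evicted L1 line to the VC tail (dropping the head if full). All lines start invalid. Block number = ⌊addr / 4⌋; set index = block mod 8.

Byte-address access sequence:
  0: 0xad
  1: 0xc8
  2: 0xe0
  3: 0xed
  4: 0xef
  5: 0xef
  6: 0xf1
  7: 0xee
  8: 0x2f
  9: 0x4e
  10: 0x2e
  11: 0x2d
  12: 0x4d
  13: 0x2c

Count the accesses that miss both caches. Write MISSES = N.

MISSES = 7

  [0] addr=0xad blk=43 s=3: MISS | VC []
  [1] addr=0xc8 blk=50 s=2: MISS | VC []
  [2] addr=0xe0 blk=56 s=0: MISS | VC []
  [3] addr=0xed blk=59 s=3: MISS | VC [43]
  [4] addr=0xef blk=59 s=3: L1-HIT | VC [43]
  [5] addr=0xef blk=59 s=3: L1-HIT | VC [43]
  [6] addr=0xf1 blk=60 s=4: MISS | VC [43]
  [7] addr=0xee blk=59 s=3: L1-HIT | VC [43]
  [8] addr=0x2f blk=11 s=3: MISS | VC [43, 59]
  [9] addr=0x4e blk=19 s=3: MISS | VC [43, 59, 11]
  [10] addr=0x2e blk=11 s=3: VC-HIT | VC [43, 59, 19]
  [11] addr=0x2d blk=11 s=3: L1-HIT | VC [43, 59, 19]
  [12] addr=0x4d blk=19 s=3: VC-HIT | VC [43, 59, 11]
  [13] addr=0x2c blk=11 s=3: VC-HIT | VC [43, 59, 19]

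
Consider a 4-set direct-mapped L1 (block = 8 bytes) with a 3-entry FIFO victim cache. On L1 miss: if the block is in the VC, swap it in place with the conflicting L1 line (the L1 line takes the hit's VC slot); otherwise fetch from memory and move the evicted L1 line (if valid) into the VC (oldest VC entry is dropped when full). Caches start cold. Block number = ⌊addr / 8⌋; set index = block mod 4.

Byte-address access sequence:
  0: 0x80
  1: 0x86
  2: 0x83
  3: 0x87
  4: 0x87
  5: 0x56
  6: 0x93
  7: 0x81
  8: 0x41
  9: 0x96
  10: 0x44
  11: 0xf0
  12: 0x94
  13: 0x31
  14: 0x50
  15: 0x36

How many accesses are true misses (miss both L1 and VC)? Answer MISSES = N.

MISSES = 7

#0 0x80→b16/s0 MISS; vc=[]
#1 0x86→b16/s0 L1-HIT; vc=[]
#2 0x83→b16/s0 L1-HIT; vc=[]
#3 0x87→b16/s0 L1-HIT; vc=[]
#4 0x87→b16/s0 L1-HIT; vc=[]
#5 0x56→b10/s2 MISS; vc=[]
#6 0x93→b18/s2 MISS; vc=[10]
#7 0x81→b16/s0 L1-HIT; vc=[10]
#8 0x41→b8/s0 MISS; vc=[10,16]
#9 0x96→b18/s2 L1-HIT; vc=[10,16]
#10 0x44→b8/s0 L1-HIT; vc=[10,16]
#11 0xf0→b30/s2 MISS; vc=[10,16,18]
#12 0x94→b18/s2 VC-HIT; vc=[10,16,30]
#13 0x31→b6/s2 MISS; vc=[16,30,18]
#14 0x50→b10/s2 MISS; vc=[30,18,6]
#15 0x36→b6/s2 VC-HIT; vc=[30,18,10]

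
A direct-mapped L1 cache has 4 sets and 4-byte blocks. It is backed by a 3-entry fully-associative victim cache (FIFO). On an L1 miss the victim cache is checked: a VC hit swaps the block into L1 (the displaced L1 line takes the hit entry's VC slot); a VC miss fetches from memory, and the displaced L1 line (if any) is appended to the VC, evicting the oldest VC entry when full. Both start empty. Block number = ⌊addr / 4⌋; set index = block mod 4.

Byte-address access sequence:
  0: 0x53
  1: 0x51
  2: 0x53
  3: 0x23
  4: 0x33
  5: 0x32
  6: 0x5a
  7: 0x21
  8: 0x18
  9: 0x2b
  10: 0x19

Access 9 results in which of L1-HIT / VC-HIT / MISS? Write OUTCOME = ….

  [0] addr=0x53 blk=20 s=0: MISS | VC []
  [1] addr=0x51 blk=20 s=0: L1-HIT | VC []
  [2] addr=0x53 blk=20 s=0: L1-HIT | VC []
  [3] addr=0x23 blk=8 s=0: MISS | VC [20]
  [4] addr=0x33 blk=12 s=0: MISS | VC [20, 8]
  [5] addr=0x32 blk=12 s=0: L1-HIT | VC [20, 8]
  [6] addr=0x5a blk=22 s=2: MISS | VC [20, 8]
  [7] addr=0x21 blk=8 s=0: VC-HIT | VC [20, 12]
  [8] addr=0x18 blk=6 s=2: MISS | VC [20, 12, 22]
  [9] addr=0x2b blk=10 s=2: MISS | VC [12, 22, 6]
  [10] addr=0x19 blk=6 s=2: VC-HIT | VC [12, 22, 10]

OUTCOME = MISS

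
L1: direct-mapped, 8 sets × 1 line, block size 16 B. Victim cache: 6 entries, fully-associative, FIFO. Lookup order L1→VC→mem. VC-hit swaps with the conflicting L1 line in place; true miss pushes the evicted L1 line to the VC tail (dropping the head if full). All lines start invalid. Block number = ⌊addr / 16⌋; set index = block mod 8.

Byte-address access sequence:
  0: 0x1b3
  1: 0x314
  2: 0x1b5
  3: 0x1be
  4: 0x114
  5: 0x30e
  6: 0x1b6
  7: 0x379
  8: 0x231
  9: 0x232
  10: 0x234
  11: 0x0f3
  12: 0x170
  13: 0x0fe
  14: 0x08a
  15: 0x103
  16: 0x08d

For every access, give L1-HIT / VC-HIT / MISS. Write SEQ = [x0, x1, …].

SEQ = [MISS, MISS, L1-HIT, L1-HIT, MISS, MISS, L1-HIT, MISS, MISS, L1-HIT, L1-HIT, MISS, MISS, VC-HIT, MISS, MISS, VC-HIT]

  [0] addr=0x1b3 blk=27 s=3: MISS | VC []
  [1] addr=0x314 blk=49 s=1: MISS | VC []
  [2] addr=0x1b5 blk=27 s=3: L1-HIT | VC []
  [3] addr=0x1be blk=27 s=3: L1-HIT | VC []
  [4] addr=0x114 blk=17 s=1: MISS | VC [49]
  [5] addr=0x30e blk=48 s=0: MISS | VC [49]
  [6] addr=0x1b6 blk=27 s=3: L1-HIT | VC [49]
  [7] addr=0x379 blk=55 s=7: MISS | VC [49]
  [8] addr=0x231 blk=35 s=3: MISS | VC [49, 27]
  [9] addr=0x232 blk=35 s=3: L1-HIT | VC [49, 27]
  [10] addr=0x234 blk=35 s=3: L1-HIT | VC [49, 27]
  [11] addr=0xf3 blk=15 s=7: MISS | VC [49, 27, 55]
  [12] addr=0x170 blk=23 s=7: MISS | VC [49, 27, 55, 15]
  [13] addr=0xfe blk=15 s=7: VC-HIT | VC [49, 27, 55, 23]
  [14] addr=0x8a blk=8 s=0: MISS | VC [49, 27, 55, 23, 48]
  [15] addr=0x103 blk=16 s=0: MISS | VC [49, 27, 55, 23, 48, 8]
  [16] addr=0x8d blk=8 s=0: VC-HIT | VC [49, 27, 55, 23, 48, 16]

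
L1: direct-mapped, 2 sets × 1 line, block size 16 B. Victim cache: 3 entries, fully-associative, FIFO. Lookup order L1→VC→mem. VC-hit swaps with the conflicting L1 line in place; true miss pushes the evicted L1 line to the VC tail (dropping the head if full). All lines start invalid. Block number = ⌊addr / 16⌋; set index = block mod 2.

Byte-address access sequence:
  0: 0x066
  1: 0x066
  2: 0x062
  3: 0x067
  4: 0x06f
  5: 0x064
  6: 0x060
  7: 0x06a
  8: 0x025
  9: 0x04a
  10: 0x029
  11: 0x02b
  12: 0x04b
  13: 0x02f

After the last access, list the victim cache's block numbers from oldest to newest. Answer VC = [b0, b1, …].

VC = [6, 4]

0: 0x66 (blk 6, set 0) → MISS  vc=[]
1: 0x66 (blk 6, set 0) → L1-HIT  vc=[]
2: 0x62 (blk 6, set 0) → L1-HIT  vc=[]
3: 0x67 (blk 6, set 0) → L1-HIT  vc=[]
4: 0x6f (blk 6, set 0) → L1-HIT  vc=[]
5: 0x64 (blk 6, set 0) → L1-HIT  vc=[]
6: 0x60 (blk 6, set 0) → L1-HIT  vc=[]
7: 0x6a (blk 6, set 0) → L1-HIT  vc=[]
8: 0x25 (blk 2, set 0) → MISS  vc=[6]
9: 0x4a (blk 4, set 0) → MISS  vc=[6, 2]
10: 0x29 (blk 2, set 0) → VC-HIT  vc=[6, 4]
11: 0x2b (blk 2, set 0) → L1-HIT  vc=[6, 4]
12: 0x4b (blk 4, set 0) → VC-HIT  vc=[6, 2]
13: 0x2f (blk 2, set 0) → VC-HIT  vc=[6, 4]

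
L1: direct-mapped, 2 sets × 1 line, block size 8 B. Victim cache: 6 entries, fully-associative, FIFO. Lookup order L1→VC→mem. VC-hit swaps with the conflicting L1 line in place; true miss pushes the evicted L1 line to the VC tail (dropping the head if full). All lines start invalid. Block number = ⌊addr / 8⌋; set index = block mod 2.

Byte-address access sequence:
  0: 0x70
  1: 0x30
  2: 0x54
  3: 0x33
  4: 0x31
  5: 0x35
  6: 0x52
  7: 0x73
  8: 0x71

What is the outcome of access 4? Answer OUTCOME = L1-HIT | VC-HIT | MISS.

  [0] addr=0x70 blk=14 s=0: MISS | VC []
  [1] addr=0x30 blk=6 s=0: MISS | VC [14]
  [2] addr=0x54 blk=10 s=0: MISS | VC [14, 6]
  [3] addr=0x33 blk=6 s=0: VC-HIT | VC [14, 10]
  [4] addr=0x31 blk=6 s=0: L1-HIT | VC [14, 10]
  [5] addr=0x35 blk=6 s=0: L1-HIT | VC [14, 10]
  [6] addr=0x52 blk=10 s=0: VC-HIT | VC [14, 6]
  [7] addr=0x73 blk=14 s=0: VC-HIT | VC [10, 6]
  [8] addr=0x71 blk=14 s=0: L1-HIT | VC [10, 6]

OUTCOME = L1-HIT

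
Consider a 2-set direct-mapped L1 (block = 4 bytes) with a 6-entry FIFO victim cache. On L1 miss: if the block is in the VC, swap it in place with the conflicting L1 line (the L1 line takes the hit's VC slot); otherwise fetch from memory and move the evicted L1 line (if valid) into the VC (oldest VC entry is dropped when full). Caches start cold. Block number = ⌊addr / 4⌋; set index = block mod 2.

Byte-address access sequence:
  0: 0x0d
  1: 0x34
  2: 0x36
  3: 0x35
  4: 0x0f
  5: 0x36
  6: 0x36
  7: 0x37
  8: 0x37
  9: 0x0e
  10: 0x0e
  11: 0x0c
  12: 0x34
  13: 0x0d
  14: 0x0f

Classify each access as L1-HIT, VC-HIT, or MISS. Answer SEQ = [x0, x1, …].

#0 0xd→b3/s1 MISS; vc=[]
#1 0x34→b13/s1 MISS; vc=[3]
#2 0x36→b13/s1 L1-HIT; vc=[3]
#3 0x35→b13/s1 L1-HIT; vc=[3]
#4 0xf→b3/s1 VC-HIT; vc=[13]
#5 0x36→b13/s1 VC-HIT; vc=[3]
#6 0x36→b13/s1 L1-HIT; vc=[3]
#7 0x37→b13/s1 L1-HIT; vc=[3]
#8 0x37→b13/s1 L1-HIT; vc=[3]
#9 0xe→b3/s1 VC-HIT; vc=[13]
#10 0xe→b3/s1 L1-HIT; vc=[13]
#11 0xc→b3/s1 L1-HIT; vc=[13]
#12 0x34→b13/s1 VC-HIT; vc=[3]
#13 0xd→b3/s1 VC-HIT; vc=[13]
#14 0xf→b3/s1 L1-HIT; vc=[13]

SEQ = [MISS, MISS, L1-HIT, L1-HIT, VC-HIT, VC-HIT, L1-HIT, L1-HIT, L1-HIT, VC-HIT, L1-HIT, L1-HIT, VC-HIT, VC-HIT, L1-HIT]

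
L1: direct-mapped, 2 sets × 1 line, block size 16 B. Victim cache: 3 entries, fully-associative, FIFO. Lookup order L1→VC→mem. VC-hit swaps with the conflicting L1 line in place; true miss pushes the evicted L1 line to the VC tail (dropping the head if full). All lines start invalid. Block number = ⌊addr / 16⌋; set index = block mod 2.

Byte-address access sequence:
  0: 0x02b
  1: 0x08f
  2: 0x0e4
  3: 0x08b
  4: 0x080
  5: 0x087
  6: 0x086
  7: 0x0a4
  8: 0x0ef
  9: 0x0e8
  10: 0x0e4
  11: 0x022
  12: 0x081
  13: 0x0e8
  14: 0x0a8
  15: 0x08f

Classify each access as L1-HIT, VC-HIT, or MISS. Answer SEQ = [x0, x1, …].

#0 0x2b→b2/s0 MISS; vc=[]
#1 0x8f→b8/s0 MISS; vc=[2]
#2 0xe4→b14/s0 MISS; vc=[2,8]
#3 0x8b→b8/s0 VC-HIT; vc=[2,14]
#4 0x80→b8/s0 L1-HIT; vc=[2,14]
#5 0x87→b8/s0 L1-HIT; vc=[2,14]
#6 0x86→b8/s0 L1-HIT; vc=[2,14]
#7 0xa4→b10/s0 MISS; vc=[2,14,8]
#8 0xef→b14/s0 VC-HIT; vc=[2,10,8]
#9 0xe8→b14/s0 L1-HIT; vc=[2,10,8]
#10 0xe4→b14/s0 L1-HIT; vc=[2,10,8]
#11 0x22→b2/s0 VC-HIT; vc=[14,10,8]
#12 0x81→b8/s0 VC-HIT; vc=[14,10,2]
#13 0xe8→b14/s0 VC-HIT; vc=[8,10,2]
#14 0xa8→b10/s0 VC-HIT; vc=[8,14,2]
#15 0x8f→b8/s0 VC-HIT; vc=[10,14,2]

SEQ = [MISS, MISS, MISS, VC-HIT, L1-HIT, L1-HIT, L1-HIT, MISS, VC-HIT, L1-HIT, L1-HIT, VC-HIT, VC-HIT, VC-HIT, VC-HIT, VC-HIT]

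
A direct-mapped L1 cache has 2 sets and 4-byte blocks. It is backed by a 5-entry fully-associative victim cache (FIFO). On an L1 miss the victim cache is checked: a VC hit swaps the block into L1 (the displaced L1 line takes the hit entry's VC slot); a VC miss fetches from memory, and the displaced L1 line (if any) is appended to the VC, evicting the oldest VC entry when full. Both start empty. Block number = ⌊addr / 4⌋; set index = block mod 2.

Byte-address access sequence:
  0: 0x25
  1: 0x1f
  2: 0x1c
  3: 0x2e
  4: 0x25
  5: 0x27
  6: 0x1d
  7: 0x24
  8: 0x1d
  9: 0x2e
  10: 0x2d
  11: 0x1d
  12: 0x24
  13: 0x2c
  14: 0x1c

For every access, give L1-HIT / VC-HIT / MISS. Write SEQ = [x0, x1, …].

#0 0x25→b9/s1 MISS; vc=[]
#1 0x1f→b7/s1 MISS; vc=[9]
#2 0x1c→b7/s1 L1-HIT; vc=[9]
#3 0x2e→b11/s1 MISS; vc=[9,7]
#4 0x25→b9/s1 VC-HIT; vc=[11,7]
#5 0x27→b9/s1 L1-HIT; vc=[11,7]
#6 0x1d→b7/s1 VC-HIT; vc=[11,9]
#7 0x24→b9/s1 VC-HIT; vc=[11,7]
#8 0x1d→b7/s1 VC-HIT; vc=[11,9]
#9 0x2e→b11/s1 VC-HIT; vc=[7,9]
#10 0x2d→b11/s1 L1-HIT; vc=[7,9]
#11 0x1d→b7/s1 VC-HIT; vc=[11,9]
#12 0x24→b9/s1 VC-HIT; vc=[11,7]
#13 0x2c→b11/s1 VC-HIT; vc=[9,7]
#14 0x1c→b7/s1 VC-HIT; vc=[9,11]

SEQ = [MISS, MISS, L1-HIT, MISS, VC-HIT, L1-HIT, VC-HIT, VC-HIT, VC-HIT, VC-HIT, L1-HIT, VC-HIT, VC-HIT, VC-HIT, VC-HIT]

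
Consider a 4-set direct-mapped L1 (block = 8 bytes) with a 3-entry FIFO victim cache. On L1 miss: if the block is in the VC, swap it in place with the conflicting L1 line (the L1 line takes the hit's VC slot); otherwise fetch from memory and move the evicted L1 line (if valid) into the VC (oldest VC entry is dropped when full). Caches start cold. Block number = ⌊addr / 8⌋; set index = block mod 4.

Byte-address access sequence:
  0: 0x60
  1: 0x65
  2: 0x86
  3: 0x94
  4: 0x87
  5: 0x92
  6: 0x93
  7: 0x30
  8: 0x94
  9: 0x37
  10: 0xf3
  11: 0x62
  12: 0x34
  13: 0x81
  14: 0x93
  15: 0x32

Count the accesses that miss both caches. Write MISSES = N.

MISSES = 5

#0 0x60→b12/s0 MISS; vc=[]
#1 0x65→b12/s0 L1-HIT; vc=[]
#2 0x86→b16/s0 MISS; vc=[12]
#3 0x94→b18/s2 MISS; vc=[12]
#4 0x87→b16/s0 L1-HIT; vc=[12]
#5 0x92→b18/s2 L1-HIT; vc=[12]
#6 0x93→b18/s2 L1-HIT; vc=[12]
#7 0x30→b6/s2 MISS; vc=[12,18]
#8 0x94→b18/s2 VC-HIT; vc=[12,6]
#9 0x37→b6/s2 VC-HIT; vc=[12,18]
#10 0xf3→b30/s2 MISS; vc=[12,18,6]
#11 0x62→b12/s0 VC-HIT; vc=[16,18,6]
#12 0x34→b6/s2 VC-HIT; vc=[16,18,30]
#13 0x81→b16/s0 VC-HIT; vc=[12,18,30]
#14 0x93→b18/s2 VC-HIT; vc=[12,6,30]
#15 0x32→b6/s2 VC-HIT; vc=[12,18,30]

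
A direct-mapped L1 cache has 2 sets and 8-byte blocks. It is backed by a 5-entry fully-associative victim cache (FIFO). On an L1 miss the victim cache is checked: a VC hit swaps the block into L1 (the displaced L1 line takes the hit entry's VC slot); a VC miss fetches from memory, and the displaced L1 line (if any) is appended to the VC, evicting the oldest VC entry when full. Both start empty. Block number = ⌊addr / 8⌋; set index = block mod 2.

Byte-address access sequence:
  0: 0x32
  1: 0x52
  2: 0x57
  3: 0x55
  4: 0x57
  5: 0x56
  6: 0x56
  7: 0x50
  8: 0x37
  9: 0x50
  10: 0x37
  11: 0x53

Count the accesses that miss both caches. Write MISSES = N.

MISSES = 2

#0 0x32→b6/s0 MISS; vc=[]
#1 0x52→b10/s0 MISS; vc=[6]
#2 0x57→b10/s0 L1-HIT; vc=[6]
#3 0x55→b10/s0 L1-HIT; vc=[6]
#4 0x57→b10/s0 L1-HIT; vc=[6]
#5 0x56→b10/s0 L1-HIT; vc=[6]
#6 0x56→b10/s0 L1-HIT; vc=[6]
#7 0x50→b10/s0 L1-HIT; vc=[6]
#8 0x37→b6/s0 VC-HIT; vc=[10]
#9 0x50→b10/s0 VC-HIT; vc=[6]
#10 0x37→b6/s0 VC-HIT; vc=[10]
#11 0x53→b10/s0 VC-HIT; vc=[6]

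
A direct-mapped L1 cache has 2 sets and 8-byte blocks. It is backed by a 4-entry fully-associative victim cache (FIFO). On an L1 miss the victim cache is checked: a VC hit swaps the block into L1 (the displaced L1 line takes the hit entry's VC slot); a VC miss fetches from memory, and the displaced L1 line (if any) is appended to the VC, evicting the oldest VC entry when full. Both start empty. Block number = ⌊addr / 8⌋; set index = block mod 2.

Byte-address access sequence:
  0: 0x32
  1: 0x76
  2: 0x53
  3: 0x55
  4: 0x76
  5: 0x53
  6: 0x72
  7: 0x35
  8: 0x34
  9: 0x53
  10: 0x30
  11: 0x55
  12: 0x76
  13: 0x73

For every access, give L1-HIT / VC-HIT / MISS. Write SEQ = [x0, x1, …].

  [0] addr=0x32 blk=6 s=0: MISS | VC []
  [1] addr=0x76 blk=14 s=0: MISS | VC [6]
  [2] addr=0x53 blk=10 s=0: MISS | VC [6, 14]
  [3] addr=0x55 blk=10 s=0: L1-HIT | VC [6, 14]
  [4] addr=0x76 blk=14 s=0: VC-HIT | VC [6, 10]
  [5] addr=0x53 blk=10 s=0: VC-HIT | VC [6, 14]
  [6] addr=0x72 blk=14 s=0: VC-HIT | VC [6, 10]
  [7] addr=0x35 blk=6 s=0: VC-HIT | VC [14, 10]
  [8] addr=0x34 blk=6 s=0: L1-HIT | VC [14, 10]
  [9] addr=0x53 blk=10 s=0: VC-HIT | VC [14, 6]
  [10] addr=0x30 blk=6 s=0: VC-HIT | VC [14, 10]
  [11] addr=0x55 blk=10 s=0: VC-HIT | VC [14, 6]
  [12] addr=0x76 blk=14 s=0: VC-HIT | VC [10, 6]
  [13] addr=0x73 blk=14 s=0: L1-HIT | VC [10, 6]

SEQ = [MISS, MISS, MISS, L1-HIT, VC-HIT, VC-HIT, VC-HIT, VC-HIT, L1-HIT, VC-HIT, VC-HIT, VC-HIT, VC-HIT, L1-HIT]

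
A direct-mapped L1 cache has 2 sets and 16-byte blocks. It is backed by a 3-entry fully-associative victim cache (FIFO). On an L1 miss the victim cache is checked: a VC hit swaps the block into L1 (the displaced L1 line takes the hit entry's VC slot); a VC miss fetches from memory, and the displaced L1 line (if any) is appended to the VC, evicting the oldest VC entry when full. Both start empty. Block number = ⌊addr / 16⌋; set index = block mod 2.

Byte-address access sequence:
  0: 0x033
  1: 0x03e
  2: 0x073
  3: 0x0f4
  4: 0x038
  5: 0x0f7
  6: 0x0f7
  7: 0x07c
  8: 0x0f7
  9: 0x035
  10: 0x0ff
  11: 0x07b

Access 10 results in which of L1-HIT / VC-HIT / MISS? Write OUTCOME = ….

OUTCOME = VC-HIT

  [0] addr=0x33 blk=3 s=1: MISS | VC []
  [1] addr=0x3e blk=3 s=1: L1-HIT | VC []
  [2] addr=0x73 blk=7 s=1: MISS | VC [3]
  [3] addr=0xf4 blk=15 s=1: MISS | VC [3, 7]
  [4] addr=0x38 blk=3 s=1: VC-HIT | VC [15, 7]
  [5] addr=0xf7 blk=15 s=1: VC-HIT | VC [3, 7]
  [6] addr=0xf7 blk=15 s=1: L1-HIT | VC [3, 7]
  [7] addr=0x7c blk=7 s=1: VC-HIT | VC [3, 15]
  [8] addr=0xf7 blk=15 s=1: VC-HIT | VC [3, 7]
  [9] addr=0x35 blk=3 s=1: VC-HIT | VC [15, 7]
  [10] addr=0xff blk=15 s=1: VC-HIT | VC [3, 7]
  [11] addr=0x7b blk=7 s=1: VC-HIT | VC [3, 15]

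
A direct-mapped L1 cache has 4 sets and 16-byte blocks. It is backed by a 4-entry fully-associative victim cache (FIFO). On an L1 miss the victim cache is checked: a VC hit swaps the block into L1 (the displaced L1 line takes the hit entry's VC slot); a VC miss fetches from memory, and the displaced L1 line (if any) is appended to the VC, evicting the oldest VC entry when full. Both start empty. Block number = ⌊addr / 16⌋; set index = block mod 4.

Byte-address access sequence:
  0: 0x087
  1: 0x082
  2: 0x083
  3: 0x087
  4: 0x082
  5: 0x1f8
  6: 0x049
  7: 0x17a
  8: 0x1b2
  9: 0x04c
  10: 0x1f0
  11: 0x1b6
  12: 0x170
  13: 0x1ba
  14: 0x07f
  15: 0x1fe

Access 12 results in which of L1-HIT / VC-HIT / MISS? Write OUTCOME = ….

OUTCOME = VC-HIT

  [0] addr=0x87 blk=8 s=0: MISS | VC []
  [1] addr=0x82 blk=8 s=0: L1-HIT | VC []
  [2] addr=0x83 blk=8 s=0: L1-HIT | VC []
  [3] addr=0x87 blk=8 s=0: L1-HIT | VC []
  [4] addr=0x82 blk=8 s=0: L1-HIT | VC []
  [5] addr=0x1f8 blk=31 s=3: MISS | VC []
  [6] addr=0x49 blk=4 s=0: MISS | VC [8]
  [7] addr=0x17a blk=23 s=3: MISS | VC [8, 31]
  [8] addr=0x1b2 blk=27 s=3: MISS | VC [8, 31, 23]
  [9] addr=0x4c blk=4 s=0: L1-HIT | VC [8, 31, 23]
  [10] addr=0x1f0 blk=31 s=3: VC-HIT | VC [8, 27, 23]
  [11] addr=0x1b6 blk=27 s=3: VC-HIT | VC [8, 31, 23]
  [12] addr=0x170 blk=23 s=3: VC-HIT | VC [8, 31, 27]
  [13] addr=0x1ba blk=27 s=3: VC-HIT | VC [8, 31, 23]
  [14] addr=0x7f blk=7 s=3: MISS | VC [8, 31, 23, 27]
  [15] addr=0x1fe blk=31 s=3: VC-HIT | VC [8, 7, 23, 27]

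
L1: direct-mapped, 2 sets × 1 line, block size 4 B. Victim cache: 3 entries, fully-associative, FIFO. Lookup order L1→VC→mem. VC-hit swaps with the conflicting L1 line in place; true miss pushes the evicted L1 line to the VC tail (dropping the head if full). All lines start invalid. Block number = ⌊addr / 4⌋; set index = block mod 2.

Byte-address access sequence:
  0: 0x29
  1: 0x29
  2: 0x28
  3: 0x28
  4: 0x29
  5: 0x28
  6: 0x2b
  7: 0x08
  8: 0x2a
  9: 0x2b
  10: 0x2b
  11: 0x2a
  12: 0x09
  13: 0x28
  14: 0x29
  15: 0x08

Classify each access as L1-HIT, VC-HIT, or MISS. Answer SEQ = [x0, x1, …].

SEQ = [MISS, L1-HIT, L1-HIT, L1-HIT, L1-HIT, L1-HIT, L1-HIT, MISS, VC-HIT, L1-HIT, L1-HIT, L1-HIT, VC-HIT, VC-HIT, L1-HIT, VC-HIT]

0: 0x29 (blk 10, set 0) → MISS  vc=[]
1: 0x29 (blk 10, set 0) → L1-HIT  vc=[]
2: 0x28 (blk 10, set 0) → L1-HIT  vc=[]
3: 0x28 (blk 10, set 0) → L1-HIT  vc=[]
4: 0x29 (blk 10, set 0) → L1-HIT  vc=[]
5: 0x28 (blk 10, set 0) → L1-HIT  vc=[]
6: 0x2b (blk 10, set 0) → L1-HIT  vc=[]
7: 0x8 (blk 2, set 0) → MISS  vc=[10]
8: 0x2a (blk 10, set 0) → VC-HIT  vc=[2]
9: 0x2b (blk 10, set 0) → L1-HIT  vc=[2]
10: 0x2b (blk 10, set 0) → L1-HIT  vc=[2]
11: 0x2a (blk 10, set 0) → L1-HIT  vc=[2]
12: 0x9 (blk 2, set 0) → VC-HIT  vc=[10]
13: 0x28 (blk 10, set 0) → VC-HIT  vc=[2]
14: 0x29 (blk 10, set 0) → L1-HIT  vc=[2]
15: 0x8 (blk 2, set 0) → VC-HIT  vc=[10]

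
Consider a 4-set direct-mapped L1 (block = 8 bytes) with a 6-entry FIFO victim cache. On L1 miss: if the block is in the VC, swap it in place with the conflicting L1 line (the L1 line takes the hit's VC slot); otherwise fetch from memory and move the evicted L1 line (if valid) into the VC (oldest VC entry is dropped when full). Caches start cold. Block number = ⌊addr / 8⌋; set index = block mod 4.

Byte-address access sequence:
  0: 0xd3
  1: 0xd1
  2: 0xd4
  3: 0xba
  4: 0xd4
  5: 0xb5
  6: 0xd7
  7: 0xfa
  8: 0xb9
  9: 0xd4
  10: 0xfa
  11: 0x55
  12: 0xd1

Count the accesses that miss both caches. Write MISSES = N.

MISSES = 5

#0 0xd3→b26/s2 MISS; vc=[]
#1 0xd1→b26/s2 L1-HIT; vc=[]
#2 0xd4→b26/s2 L1-HIT; vc=[]
#3 0xba→b23/s3 MISS; vc=[]
#4 0xd4→b26/s2 L1-HIT; vc=[]
#5 0xb5→b22/s2 MISS; vc=[26]
#6 0xd7→b26/s2 VC-HIT; vc=[22]
#7 0xfa→b31/s3 MISS; vc=[22,23]
#8 0xb9→b23/s3 VC-HIT; vc=[22,31]
#9 0xd4→b26/s2 L1-HIT; vc=[22,31]
#10 0xfa→b31/s3 VC-HIT; vc=[22,23]
#11 0x55→b10/s2 MISS; vc=[22,23,26]
#12 0xd1→b26/s2 VC-HIT; vc=[22,23,10]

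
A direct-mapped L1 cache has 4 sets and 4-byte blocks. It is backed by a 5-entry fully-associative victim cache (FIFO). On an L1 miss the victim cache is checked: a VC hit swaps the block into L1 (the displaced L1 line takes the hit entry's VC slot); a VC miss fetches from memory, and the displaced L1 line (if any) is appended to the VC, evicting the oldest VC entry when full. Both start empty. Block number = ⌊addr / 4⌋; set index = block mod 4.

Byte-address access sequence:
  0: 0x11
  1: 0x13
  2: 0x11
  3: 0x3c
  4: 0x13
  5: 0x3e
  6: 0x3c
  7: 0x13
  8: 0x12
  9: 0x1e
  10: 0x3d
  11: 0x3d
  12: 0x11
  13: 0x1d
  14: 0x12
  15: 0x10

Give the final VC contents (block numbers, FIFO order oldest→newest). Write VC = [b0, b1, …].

0: 0x11 (blk 4, set 0) → MISS  vc=[]
1: 0x13 (blk 4, set 0) → L1-HIT  vc=[]
2: 0x11 (blk 4, set 0) → L1-HIT  vc=[]
3: 0x3c (blk 15, set 3) → MISS  vc=[]
4: 0x13 (blk 4, set 0) → L1-HIT  vc=[]
5: 0x3e (blk 15, set 3) → L1-HIT  vc=[]
6: 0x3c (blk 15, set 3) → L1-HIT  vc=[]
7: 0x13 (blk 4, set 0) → L1-HIT  vc=[]
8: 0x12 (blk 4, set 0) → L1-HIT  vc=[]
9: 0x1e (blk 7, set 3) → MISS  vc=[15]
10: 0x3d (blk 15, set 3) → VC-HIT  vc=[7]
11: 0x3d (blk 15, set 3) → L1-HIT  vc=[7]
12: 0x11 (blk 4, set 0) → L1-HIT  vc=[7]
13: 0x1d (blk 7, set 3) → VC-HIT  vc=[15]
14: 0x12 (blk 4, set 0) → L1-HIT  vc=[15]
15: 0x10 (blk 4, set 0) → L1-HIT  vc=[15]

VC = [15]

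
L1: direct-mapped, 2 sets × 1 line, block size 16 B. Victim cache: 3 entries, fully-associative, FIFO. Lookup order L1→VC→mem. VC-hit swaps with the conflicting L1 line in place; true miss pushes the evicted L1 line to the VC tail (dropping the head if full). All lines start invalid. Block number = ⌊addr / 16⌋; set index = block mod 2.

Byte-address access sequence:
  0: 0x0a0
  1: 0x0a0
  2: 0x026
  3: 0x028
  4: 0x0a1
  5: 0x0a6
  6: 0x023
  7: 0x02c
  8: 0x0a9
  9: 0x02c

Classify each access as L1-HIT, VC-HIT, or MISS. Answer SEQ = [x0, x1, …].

SEQ = [MISS, L1-HIT, MISS, L1-HIT, VC-HIT, L1-HIT, VC-HIT, L1-HIT, VC-HIT, VC-HIT]

#0 0xa0→b10/s0 MISS; vc=[]
#1 0xa0→b10/s0 L1-HIT; vc=[]
#2 0x26→b2/s0 MISS; vc=[10]
#3 0x28→b2/s0 L1-HIT; vc=[10]
#4 0xa1→b10/s0 VC-HIT; vc=[2]
#5 0xa6→b10/s0 L1-HIT; vc=[2]
#6 0x23→b2/s0 VC-HIT; vc=[10]
#7 0x2c→b2/s0 L1-HIT; vc=[10]
#8 0xa9→b10/s0 VC-HIT; vc=[2]
#9 0x2c→b2/s0 VC-HIT; vc=[10]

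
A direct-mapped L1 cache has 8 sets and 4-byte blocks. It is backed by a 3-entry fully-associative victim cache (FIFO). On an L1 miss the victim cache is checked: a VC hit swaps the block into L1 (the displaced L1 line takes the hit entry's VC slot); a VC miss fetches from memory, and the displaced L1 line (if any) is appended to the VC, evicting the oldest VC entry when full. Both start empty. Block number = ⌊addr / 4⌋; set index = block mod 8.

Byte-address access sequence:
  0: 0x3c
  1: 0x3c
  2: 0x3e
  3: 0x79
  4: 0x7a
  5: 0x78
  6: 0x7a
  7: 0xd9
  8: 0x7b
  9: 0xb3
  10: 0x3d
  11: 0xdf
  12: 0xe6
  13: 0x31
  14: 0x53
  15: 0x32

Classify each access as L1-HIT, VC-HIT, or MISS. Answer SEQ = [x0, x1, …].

SEQ = [MISS, L1-HIT, L1-HIT, MISS, L1-HIT, L1-HIT, L1-HIT, MISS, VC-HIT, MISS, L1-HIT, MISS, MISS, MISS, MISS, VC-HIT]

0: 0x3c (blk 15, set 7) → MISS  vc=[]
1: 0x3c (blk 15, set 7) → L1-HIT  vc=[]
2: 0x3e (blk 15, set 7) → L1-HIT  vc=[]
3: 0x79 (blk 30, set 6) → MISS  vc=[]
4: 0x7a (blk 30, set 6) → L1-HIT  vc=[]
5: 0x78 (blk 30, set 6) → L1-HIT  vc=[]
6: 0x7a (blk 30, set 6) → L1-HIT  vc=[]
7: 0xd9 (blk 54, set 6) → MISS  vc=[30]
8: 0x7b (blk 30, set 6) → VC-HIT  vc=[54]
9: 0xb3 (blk 44, set 4) → MISS  vc=[54]
10: 0x3d (blk 15, set 7) → L1-HIT  vc=[54]
11: 0xdf (blk 55, set 7) → MISS  vc=[54, 15]
12: 0xe6 (blk 57, set 1) → MISS  vc=[54, 15]
13: 0x31 (blk 12, set 4) → MISS  vc=[54, 15, 44]
14: 0x53 (blk 20, set 4) → MISS  vc=[15, 44, 12]
15: 0x32 (blk 12, set 4) → VC-HIT  vc=[15, 44, 20]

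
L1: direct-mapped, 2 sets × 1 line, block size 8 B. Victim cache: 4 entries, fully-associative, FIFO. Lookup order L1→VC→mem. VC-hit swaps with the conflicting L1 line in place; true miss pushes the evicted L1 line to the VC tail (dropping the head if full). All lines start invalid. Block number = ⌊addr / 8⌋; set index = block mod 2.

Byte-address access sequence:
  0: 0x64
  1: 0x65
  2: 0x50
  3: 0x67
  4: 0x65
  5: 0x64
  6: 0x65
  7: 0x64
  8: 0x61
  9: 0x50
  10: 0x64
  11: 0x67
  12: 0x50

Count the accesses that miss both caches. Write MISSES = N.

MISSES = 2

  [0] addr=0x64 blk=12 s=0: MISS | VC []
  [1] addr=0x65 blk=12 s=0: L1-HIT | VC []
  [2] addr=0x50 blk=10 s=0: MISS | VC [12]
  [3] addr=0x67 blk=12 s=0: VC-HIT | VC [10]
  [4] addr=0x65 blk=12 s=0: L1-HIT | VC [10]
  [5] addr=0x64 blk=12 s=0: L1-HIT | VC [10]
  [6] addr=0x65 blk=12 s=0: L1-HIT | VC [10]
  [7] addr=0x64 blk=12 s=0: L1-HIT | VC [10]
  [8] addr=0x61 blk=12 s=0: L1-HIT | VC [10]
  [9] addr=0x50 blk=10 s=0: VC-HIT | VC [12]
  [10] addr=0x64 blk=12 s=0: VC-HIT | VC [10]
  [11] addr=0x67 blk=12 s=0: L1-HIT | VC [10]
  [12] addr=0x50 blk=10 s=0: VC-HIT | VC [12]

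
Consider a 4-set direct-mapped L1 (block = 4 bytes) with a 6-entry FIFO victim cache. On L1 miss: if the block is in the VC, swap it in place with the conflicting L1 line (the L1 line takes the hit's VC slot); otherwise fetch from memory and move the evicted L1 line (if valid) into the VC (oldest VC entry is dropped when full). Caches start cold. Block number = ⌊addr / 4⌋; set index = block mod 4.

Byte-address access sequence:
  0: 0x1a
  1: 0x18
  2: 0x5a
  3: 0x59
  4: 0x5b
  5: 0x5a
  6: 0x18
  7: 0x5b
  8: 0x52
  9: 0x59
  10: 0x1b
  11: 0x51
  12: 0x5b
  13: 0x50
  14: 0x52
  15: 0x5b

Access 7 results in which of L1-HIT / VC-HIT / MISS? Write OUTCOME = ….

OUTCOME = VC-HIT

  [0] addr=0x1a blk=6 s=2: MISS | VC []
  [1] addr=0x18 blk=6 s=2: L1-HIT | VC []
  [2] addr=0x5a blk=22 s=2: MISS | VC [6]
  [3] addr=0x59 blk=22 s=2: L1-HIT | VC [6]
  [4] addr=0x5b blk=22 s=2: L1-HIT | VC [6]
  [5] addr=0x5a blk=22 s=2: L1-HIT | VC [6]
  [6] addr=0x18 blk=6 s=2: VC-HIT | VC [22]
  [7] addr=0x5b blk=22 s=2: VC-HIT | VC [6]
  [8] addr=0x52 blk=20 s=0: MISS | VC [6]
  [9] addr=0x59 blk=22 s=2: L1-HIT | VC [6]
  [10] addr=0x1b blk=6 s=2: VC-HIT | VC [22]
  [11] addr=0x51 blk=20 s=0: L1-HIT | VC [22]
  [12] addr=0x5b blk=22 s=2: VC-HIT | VC [6]
  [13] addr=0x50 blk=20 s=0: L1-HIT | VC [6]
  [14] addr=0x52 blk=20 s=0: L1-HIT | VC [6]
  [15] addr=0x5b blk=22 s=2: L1-HIT | VC [6]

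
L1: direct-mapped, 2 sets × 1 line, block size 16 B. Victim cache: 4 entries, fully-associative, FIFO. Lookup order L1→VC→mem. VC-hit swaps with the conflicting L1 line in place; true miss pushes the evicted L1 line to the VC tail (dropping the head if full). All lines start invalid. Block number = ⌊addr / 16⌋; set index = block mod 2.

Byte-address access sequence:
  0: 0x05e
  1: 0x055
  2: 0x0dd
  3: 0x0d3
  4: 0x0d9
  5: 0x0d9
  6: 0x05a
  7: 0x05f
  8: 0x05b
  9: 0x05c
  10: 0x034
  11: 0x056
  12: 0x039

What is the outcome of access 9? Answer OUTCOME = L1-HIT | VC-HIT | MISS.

OUTCOME = L1-HIT

0: 0x5e (blk 5, set 1) → MISS  vc=[]
1: 0x55 (blk 5, set 1) → L1-HIT  vc=[]
2: 0xdd (blk 13, set 1) → MISS  vc=[5]
3: 0xd3 (blk 13, set 1) → L1-HIT  vc=[5]
4: 0xd9 (blk 13, set 1) → L1-HIT  vc=[5]
5: 0xd9 (blk 13, set 1) → L1-HIT  vc=[5]
6: 0x5a (blk 5, set 1) → VC-HIT  vc=[13]
7: 0x5f (blk 5, set 1) → L1-HIT  vc=[13]
8: 0x5b (blk 5, set 1) → L1-HIT  vc=[13]
9: 0x5c (blk 5, set 1) → L1-HIT  vc=[13]
10: 0x34 (blk 3, set 1) → MISS  vc=[13, 5]
11: 0x56 (blk 5, set 1) → VC-HIT  vc=[13, 3]
12: 0x39 (blk 3, set 1) → VC-HIT  vc=[13, 5]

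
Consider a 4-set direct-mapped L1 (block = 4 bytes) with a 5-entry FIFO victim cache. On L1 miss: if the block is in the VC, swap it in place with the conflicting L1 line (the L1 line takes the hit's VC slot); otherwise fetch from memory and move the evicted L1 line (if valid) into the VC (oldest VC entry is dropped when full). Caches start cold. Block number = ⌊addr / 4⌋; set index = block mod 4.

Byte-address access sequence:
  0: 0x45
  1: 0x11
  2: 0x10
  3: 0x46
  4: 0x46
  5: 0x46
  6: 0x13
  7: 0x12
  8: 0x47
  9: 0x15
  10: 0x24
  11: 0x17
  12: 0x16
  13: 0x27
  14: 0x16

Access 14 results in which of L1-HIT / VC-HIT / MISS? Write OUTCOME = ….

  [0] addr=0x45 blk=17 s=1: MISS | VC []
  [1] addr=0x11 blk=4 s=0: MISS | VC []
  [2] addr=0x10 blk=4 s=0: L1-HIT | VC []
  [3] addr=0x46 blk=17 s=1: L1-HIT | VC []
  [4] addr=0x46 blk=17 s=1: L1-HIT | VC []
  [5] addr=0x46 blk=17 s=1: L1-HIT | VC []
  [6] addr=0x13 blk=4 s=0: L1-HIT | VC []
  [7] addr=0x12 blk=4 s=0: L1-HIT | VC []
  [8] addr=0x47 blk=17 s=1: L1-HIT | VC []
  [9] addr=0x15 blk=5 s=1: MISS | VC [17]
  [10] addr=0x24 blk=9 s=1: MISS | VC [17, 5]
  [11] addr=0x17 blk=5 s=1: VC-HIT | VC [17, 9]
  [12] addr=0x16 blk=5 s=1: L1-HIT | VC [17, 9]
  [13] addr=0x27 blk=9 s=1: VC-HIT | VC [17, 5]
  [14] addr=0x16 blk=5 s=1: VC-HIT | VC [17, 9]

OUTCOME = VC-HIT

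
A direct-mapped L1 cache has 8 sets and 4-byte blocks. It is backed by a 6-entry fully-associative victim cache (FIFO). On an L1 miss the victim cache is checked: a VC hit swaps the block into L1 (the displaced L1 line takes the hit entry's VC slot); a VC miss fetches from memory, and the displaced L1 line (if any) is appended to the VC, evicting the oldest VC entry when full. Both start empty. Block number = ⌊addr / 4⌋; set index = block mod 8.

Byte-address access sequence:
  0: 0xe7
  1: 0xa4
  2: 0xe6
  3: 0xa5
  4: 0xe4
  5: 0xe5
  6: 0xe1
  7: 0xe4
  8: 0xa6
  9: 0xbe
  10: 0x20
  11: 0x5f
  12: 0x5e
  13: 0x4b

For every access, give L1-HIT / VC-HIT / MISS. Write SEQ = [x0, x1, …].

  [0] addr=0xe7 blk=57 s=1: MISS | VC []
  [1] addr=0xa4 blk=41 s=1: MISS | VC [57]
  [2] addr=0xe6 blk=57 s=1: VC-HIT | VC [41]
  [3] addr=0xa5 blk=41 s=1: VC-HIT | VC [57]
  [4] addr=0xe4 blk=57 s=1: VC-HIT | VC [41]
  [5] addr=0xe5 blk=57 s=1: L1-HIT | VC [41]
  [6] addr=0xe1 blk=56 s=0: MISS | VC [41]
  [7] addr=0xe4 blk=57 s=1: L1-HIT | VC [41]
  [8] addr=0xa6 blk=41 s=1: VC-HIT | VC [57]
  [9] addr=0xbe blk=47 s=7: MISS | VC [57]
  [10] addr=0x20 blk=8 s=0: MISS | VC [57, 56]
  [11] addr=0x5f blk=23 s=7: MISS | VC [57, 56, 47]
  [12] addr=0x5e blk=23 s=7: L1-HIT | VC [57, 56, 47]
  [13] addr=0x4b blk=18 s=2: MISS | VC [57, 56, 47]

SEQ = [MISS, MISS, VC-HIT, VC-HIT, VC-HIT, L1-HIT, MISS, L1-HIT, VC-HIT, MISS, MISS, MISS, L1-HIT, MISS]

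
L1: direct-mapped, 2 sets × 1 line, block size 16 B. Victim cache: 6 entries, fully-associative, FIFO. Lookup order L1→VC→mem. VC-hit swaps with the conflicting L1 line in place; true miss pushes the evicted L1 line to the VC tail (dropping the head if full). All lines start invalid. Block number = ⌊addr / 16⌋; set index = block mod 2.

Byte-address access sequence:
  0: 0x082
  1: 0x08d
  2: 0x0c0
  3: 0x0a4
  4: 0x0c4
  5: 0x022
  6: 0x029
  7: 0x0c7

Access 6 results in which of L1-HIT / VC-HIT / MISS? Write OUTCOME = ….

OUTCOME = L1-HIT

#0 0x82→b8/s0 MISS; vc=[]
#1 0x8d→b8/s0 L1-HIT; vc=[]
#2 0xc0→b12/s0 MISS; vc=[8]
#3 0xa4→b10/s0 MISS; vc=[8,12]
#4 0xc4→b12/s0 VC-HIT; vc=[8,10]
#5 0x22→b2/s0 MISS; vc=[8,10,12]
#6 0x29→b2/s0 L1-HIT; vc=[8,10,12]
#7 0xc7→b12/s0 VC-HIT; vc=[8,10,2]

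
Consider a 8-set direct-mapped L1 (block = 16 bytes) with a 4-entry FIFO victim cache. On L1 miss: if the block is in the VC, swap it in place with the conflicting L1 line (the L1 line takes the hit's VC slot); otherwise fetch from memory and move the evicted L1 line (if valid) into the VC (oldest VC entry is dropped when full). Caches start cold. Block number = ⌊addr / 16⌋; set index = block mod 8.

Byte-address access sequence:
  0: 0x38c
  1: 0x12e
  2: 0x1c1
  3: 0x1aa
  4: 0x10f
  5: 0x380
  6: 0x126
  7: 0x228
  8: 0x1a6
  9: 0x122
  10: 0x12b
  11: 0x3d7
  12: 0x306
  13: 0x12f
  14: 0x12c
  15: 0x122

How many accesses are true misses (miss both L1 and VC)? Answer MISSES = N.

MISSES = 8

  [0] addr=0x38c blk=56 s=0: MISS | VC []
  [1] addr=0x12e blk=18 s=2: MISS | VC []
  [2] addr=0x1c1 blk=28 s=4: MISS | VC []
  [3] addr=0x1aa blk=26 s=2: MISS | VC [18]
  [4] addr=0x10f blk=16 s=0: MISS | VC [18, 56]
  [5] addr=0x380 blk=56 s=0: VC-HIT | VC [18, 16]
  [6] addr=0x126 blk=18 s=2: VC-HIT | VC [26, 16]
  [7] addr=0x228 blk=34 s=2: MISS | VC [26, 16, 18]
  [8] addr=0x1a6 blk=26 s=2: VC-HIT | VC [34, 16, 18]
  [9] addr=0x122 blk=18 s=2: VC-HIT | VC [34, 16, 26]
  [10] addr=0x12b blk=18 s=2: L1-HIT | VC [34, 16, 26]
  [11] addr=0x3d7 blk=61 s=5: MISS | VC [34, 16, 26]
  [12] addr=0x306 blk=48 s=0: MISS | VC [34, 16, 26, 56]
  [13] addr=0x12f blk=18 s=2: L1-HIT | VC [34, 16, 26, 56]
  [14] addr=0x12c blk=18 s=2: L1-HIT | VC [34, 16, 26, 56]
  [15] addr=0x122 blk=18 s=2: L1-HIT | VC [34, 16, 26, 56]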